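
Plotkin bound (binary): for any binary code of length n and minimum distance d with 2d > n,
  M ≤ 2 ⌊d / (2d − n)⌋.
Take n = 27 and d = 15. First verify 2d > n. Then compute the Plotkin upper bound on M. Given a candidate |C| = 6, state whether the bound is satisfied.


Plotkin bound M ≤ 10; given |C| = 6 ≤ bound (satisfied).

Check applicability: 2d = 30, n = 27.
2d − n = 3 > 0, so Plotkin applies.
Compute d/(2d−n) = 15/3 ≈ 5.0000.
⌊d/(2d−n)⌋ = 5.
Plotkin bound: M ≤ 2·5 = 10.
Given |C| = 6, check: satisfied.
This |C| is below the Plotkin bound.


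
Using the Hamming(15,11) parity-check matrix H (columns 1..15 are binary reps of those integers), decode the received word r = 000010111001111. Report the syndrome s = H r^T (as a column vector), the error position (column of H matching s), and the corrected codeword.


s = (0, 0, 1, 1)^T, error position = 3, corrected codeword c = 001010111001111

Compute s = H r^T mod 2 one row at a time:
  s_1 = 1 + 1 + 0 + 0 + 1 + 1 + 1 + 1 = 6 ≡ 0 (mod 2).
  s_2 = 0 + 1 + 0 + 1 + 1 + 1 + 1 + 1 = 6 ≡ 0 (mod 2).
  s_3 = 0 + 0 + 0 + 1 + 0 + 0 + 1 + 1 = 3 ≡ 1 (mod 2).
  s_4 = 0 + 0 + 1 + 1 + 1 + 0 + 1 + 1 = 5 ≡ 1 (mod 2).
s = (0, 0, 1, 1)^T — this equals column 3 of H (binary 0011), so error is at position 3.
Correct: flip bit 3 of r = 000010111001111 to get c = 001010111001111.


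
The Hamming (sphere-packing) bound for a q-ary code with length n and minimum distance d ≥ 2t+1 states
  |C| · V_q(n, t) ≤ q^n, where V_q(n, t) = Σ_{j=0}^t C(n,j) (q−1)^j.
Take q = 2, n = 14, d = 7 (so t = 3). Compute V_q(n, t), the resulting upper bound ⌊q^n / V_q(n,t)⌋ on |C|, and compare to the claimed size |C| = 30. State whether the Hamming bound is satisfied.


V_q(n, t) = 470, q^n = 16384, Hamming bound = 34, |C| = 30 ≤ bound (satisfied).

Step 1: Compute V_q(n, t) = Σ_{j=0}^3 C(n, j) (q−1)^j.
  j = 0: C(14,0)·(1)^0 = 1·1 = 1.
  j = 1: C(14,1)·(1)^1 = 14·1 = 14.
  j = 2: C(14,2)·(1)^2 = 91·1 = 91.
  j = 3: C(14,3)·(1)^3 = 364·1 = 364.
  V_q(n, t) = 1 + 14 + 91 + 364 = 470.
Step 2: q^n = 2^14 = 16384.
Step 3: Hamming bound ⌊q^n / V_q(n,t)⌋ = ⌊16384/470⌋ = 34.
Step 4: Compare |C| = 30 to 34: satisfied.
The claimed |C| lies below the Hamming bound.


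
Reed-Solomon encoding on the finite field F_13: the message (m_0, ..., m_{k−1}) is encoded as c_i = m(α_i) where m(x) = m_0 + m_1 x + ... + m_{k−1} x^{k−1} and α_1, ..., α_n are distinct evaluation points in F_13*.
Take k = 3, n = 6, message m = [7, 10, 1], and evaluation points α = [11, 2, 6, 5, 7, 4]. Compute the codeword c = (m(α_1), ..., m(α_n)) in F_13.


c = [4, 5, 12, 4, 9, 11]

Message polynomial: m(x) = 7 + 10·x + 1·x^2 (mod 13).
For each evaluation point α_i, compute m(α_i) mod 13:
  α_1 = 11: Horner steps 1 → 8 → 4, so m(11) = 4.
  α_2 = 2: Horner steps 1 → 12 → 5, so m(2) = 5.
  α_3 = 6: Horner steps 1 → 3 → 12, so m(6) = 12.
  α_4 = 5: Horner steps 1 → 2 → 4, so m(5) = 4.
  α_5 = 7: Horner steps 1 → 4 → 9, so m(7) = 9.
  α_6 = 4: Horner steps 1 → 1 → 11, so m(4) = 11.
Codeword c = [4, 5, 12, 4, 9, 11] ∈ F_13^6.


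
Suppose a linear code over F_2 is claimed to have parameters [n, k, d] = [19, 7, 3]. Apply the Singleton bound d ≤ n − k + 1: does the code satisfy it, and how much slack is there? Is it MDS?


Singleton RHS = n − k + 1 = 13, slack = 10, bound satisfied, not MDS.

Singleton bound: d ≤ n − k + 1.
Here n = 19, k = 7, so n − k + 1 = 13.
Given d = 3, check d ≤ 13: YES.
Slack = (n − k + 1) − d = 10.
The code is NOT MDS (slack = 10 > 0).
Description: the claimed parameters are [19, 7, 3]_2; such a code would be non-MDS.


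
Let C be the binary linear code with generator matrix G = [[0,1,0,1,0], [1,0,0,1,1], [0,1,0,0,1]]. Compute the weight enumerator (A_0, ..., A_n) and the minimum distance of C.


Weight distribution: A_0 = 1, A_1 = 1, A_2 = 3, A_3 = 3. Minimum distance d = 1.

Enumerate all 2^3 = 8 messages m ∈ F_2^3.
For each, compute codeword c = mG in F_2^5, then tally its weight.
  m = 000 → c = 00000, weight = 0.
  m = 100 → c = 01010, weight = 2.
  m = 010 → c = 10011, weight = 3.
  m = 110 → c = 11001, weight = 3.
  m = 001 → c = 01001, weight = 2.
  m = 101 → c = 00011, weight = 2.
  m = 011 → c = 11010, weight = 3.
  m = 111 → c = 10000, weight = 1.
Tally weights:
  weight 0: 1 codewords.
  weight 1: 1 codewords.
  weight 2: 3 codewords.
  weight 3: 3 codewords.
Minimum distance d = smallest w > 0 with A_w > 0 = 1.
Sanity: Σ A_w = 8 = 2^3 = 8 ✓.


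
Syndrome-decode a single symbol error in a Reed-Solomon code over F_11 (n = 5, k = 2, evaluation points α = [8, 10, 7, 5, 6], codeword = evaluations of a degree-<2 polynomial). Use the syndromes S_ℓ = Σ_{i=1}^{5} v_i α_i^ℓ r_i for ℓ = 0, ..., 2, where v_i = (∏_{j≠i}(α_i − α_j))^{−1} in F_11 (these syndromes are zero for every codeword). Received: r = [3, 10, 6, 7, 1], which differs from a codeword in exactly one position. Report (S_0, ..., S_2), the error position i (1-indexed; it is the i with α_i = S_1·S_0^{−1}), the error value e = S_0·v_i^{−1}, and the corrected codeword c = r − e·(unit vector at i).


S = (8, 9, 6), error at position 1, error magnitude e = 3, c = [0, 10, 6, 7, 1].

Step 1: column multipliers v_i = (∏_{j≠i}(α_i − α_j))^{−1} mod 11.
  i = 1 (α = 8): (8−10)(8−7)(8−5)(8−6) = (−2)·1·3·2 = −12 ≡ 10, so v_1 = 10^{−1} = 10 (mod 11).
  i = 2 (α = 10): (10−8)(10−7)(10−5)(10−6) = 2·3·5·4 = 120 ≡ 10, so v_2 = 10^{−1} = 10 (mod 11).
  i = 3 (α = 7): (7−8)(7−10)(7−5)(7−6) = (−1)·(−3)·2·1 = 6 ≡ 6, so v_3 = 6^{−1} = 2 (mod 11).
  i = 4 (α = 5): (5−8)(5−10)(5−7)(5−6) = (−3)·(−5)·(−2)·(−1) = 30 ≡ 8, so v_4 = 8^{−1} = 7 (mod 11).
  i = 5 (α = 6): (6−8)(6−10)(6−7)(6−5) = (−2)·(−4)·(−1)·1 = −8 ≡ 3, so v_5 = 3^{−1} = 4 (mod 11).
  v = [10, 10, 2, 7, 4].
Step 2: syndromes of r = [3, 10, 6, 7, 1] (all sums mod 11).
  S_0 = Σ v_i r_i = 10·3 + 10·10 + 2·6 + 7·7 + 4·1 = 195 ≡ 8.
  S_1 = Σ v_i α_i r_i = 10·8·3 + 10·10·10 + 2·7·6 + 7·5·7 + 4·6·1 = 1593 ≡ 9.
  α_i^2 mod 11 = [9, 1, 5, 3, 3].
  S_2 = Σ v_i α_i^2 r_i = 10·9·3 + 10·1·10 + 2·5·6 + 7·3·7 + 4·3·1 = 589 ≡ 6.
  S = (8, 9, 6) ≠ 0, so r is not a codeword (an error is present).
Step 3: locate the error. For a single error e at position i, S_ℓ = v_i·e·α_i^ℓ, so α_err = S_1/S_0.
  S_0^{−1} = 8^{−1} = 7 (mod 11), so α_err = 9·7 = 63 ≡ 8 = α_1. Error position i = 1.
  Consistency check: S_2/S_1 = 6·5 = 30 ≡ 8 = α_err ✓ (single-error assumption holds).
Step 4: error magnitude e = S_0/v_1 = S_0·∏_{j≠1}(α_1 − α_j) = 8·10 = 80 ≡ 3 (mod 11).
Step 5: correct position 1: c_1 = r_1 − e = 3 − 3 ≡ 0 (mod 11). Hence c = [0, 10, 6, 7, 1].
  Check: interpolating c through the α_i gives m(x) = 4 + 5·x (degree < 2) with m(α_i) = c_i for every i, so c is indeed a codeword.


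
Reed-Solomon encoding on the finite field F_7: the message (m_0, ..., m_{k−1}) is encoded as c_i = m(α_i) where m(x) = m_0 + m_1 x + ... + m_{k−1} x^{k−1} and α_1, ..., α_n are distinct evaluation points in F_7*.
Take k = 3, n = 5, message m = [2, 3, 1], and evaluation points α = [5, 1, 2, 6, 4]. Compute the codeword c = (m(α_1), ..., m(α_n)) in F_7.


c = [0, 6, 5, 0, 2]

Message polynomial: m(x) = 2 + 3·x + 1·x^2 (mod 7).
For each evaluation point α_i, compute m(α_i) mod 7:
  α_1 = 5: Horner steps 1 → 1 → 0, so m(5) = 0.
  α_2 = 1: Horner steps 1 → 4 → 6, so m(1) = 6.
  α_3 = 2: Horner steps 1 → 5 → 5, so m(2) = 5.
  α_4 = 6: Horner steps 1 → 2 → 0, so m(6) = 0.
  α_5 = 4: Horner steps 1 → 0 → 2, so m(4) = 2.
Codeword c = [0, 6, 5, 0, 2] ∈ F_7^5.


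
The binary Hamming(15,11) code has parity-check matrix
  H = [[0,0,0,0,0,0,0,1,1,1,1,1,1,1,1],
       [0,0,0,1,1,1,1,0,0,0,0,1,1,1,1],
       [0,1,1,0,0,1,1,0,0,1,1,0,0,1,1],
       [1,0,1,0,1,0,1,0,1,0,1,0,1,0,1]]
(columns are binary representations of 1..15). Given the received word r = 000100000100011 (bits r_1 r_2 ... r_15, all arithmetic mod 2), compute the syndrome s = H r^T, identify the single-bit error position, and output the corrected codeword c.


s = (1, 1, 1, 1)^T, error position = 15, corrected codeword c = 000100000100010

Compute s = H r^T mod 2 one row at a time:
  s_1 = 0 + 0 + 1 + 0 + 0 + 0 + 1 + 1 = 3 ≡ 1 (mod 2).
  s_2 = 1 + 0 + 0 + 0 + 0 + 0 + 1 + 1 = 3 ≡ 1 (mod 2).
  s_3 = 0 + 0 + 0 + 0 + 1 + 0 + 1 + 1 = 3 ≡ 1 (mod 2).
  s_4 = 0 + 0 + 0 + 0 + 0 + 0 + 0 + 1 = 1 ≡ 1 (mod 2).
s = (1, 1, 1, 1)^T — this equals column 15 of H (binary 1111), so error is at position 15.
Correct: flip bit 15 of r = 000100000100011 to get c = 000100000100010.


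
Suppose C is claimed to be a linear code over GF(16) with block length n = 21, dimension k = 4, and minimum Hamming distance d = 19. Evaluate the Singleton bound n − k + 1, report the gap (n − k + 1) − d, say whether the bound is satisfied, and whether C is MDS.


Singleton RHS = n − k + 1 = 18, slack = -1, bound violated (no such code; not MDS).

Singleton bound: d ≤ n − k + 1.
Here n = 21, k = 4, so n − k + 1 = 18.
Given d = 19, check d ≤ 18: NO.
Slack = (n − k + 1) − d = -1.
The slack is negative: d = 19 exceeds n − k + 1 = 18 by 1, so the Singleton bound is violated and no linear [21, 4, 19]_16 code can exist. In particular it is not MDS (MDS requires d = n − k + 1 exactly).
Description: the claimed parameters are [21, 4, 19]_16; such a code would be impossible (violates the Singleton bound).


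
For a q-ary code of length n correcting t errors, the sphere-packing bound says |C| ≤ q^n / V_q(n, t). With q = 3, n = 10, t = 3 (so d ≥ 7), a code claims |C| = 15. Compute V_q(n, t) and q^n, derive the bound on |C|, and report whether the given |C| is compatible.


V_q(n, t) = 1161, q^n = 59049, Hamming bound = 50, |C| = 15 ≤ bound (satisfied).

Step 1: Compute V_q(n, t) = Σ_{j=0}^3 C(n, j) (q−1)^j.
  j = 0: C(10,0)·(2)^0 = 1·1 = 1.
  j = 1: C(10,1)·(2)^1 = 10·2 = 20.
  j = 2: C(10,2)·(2)^2 = 45·4 = 180.
  j = 3: C(10,3)·(2)^3 = 120·8 = 960.
  V_q(n, t) = 1 + 20 + 180 + 960 = 1161.
Step 2: q^n = 3^10 = 59049.
Step 3: Hamming bound ⌊q^n / V_q(n,t)⌋ = ⌊59049/1161⌋ = 50.
Step 4: Compare |C| = 15 to 50: satisfied.
The claimed |C| lies below the Hamming bound.


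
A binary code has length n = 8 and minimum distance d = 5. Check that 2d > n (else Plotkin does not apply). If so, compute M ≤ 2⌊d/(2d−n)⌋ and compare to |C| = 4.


Plotkin bound M ≤ 4; given |C| = 4 ≤ bound (satisfied).

Check applicability: 2d = 10, n = 8.
2d − n = 2 > 0, so Plotkin applies.
Compute d/(2d−n) = 5/2 ≈ 2.5000.
⌊d/(2d−n)⌋ = 2.
Plotkin bound: M ≤ 2·2 = 4.
Given |C| = 4, check: satisfied.
This |C| is at the Plotkin bound.


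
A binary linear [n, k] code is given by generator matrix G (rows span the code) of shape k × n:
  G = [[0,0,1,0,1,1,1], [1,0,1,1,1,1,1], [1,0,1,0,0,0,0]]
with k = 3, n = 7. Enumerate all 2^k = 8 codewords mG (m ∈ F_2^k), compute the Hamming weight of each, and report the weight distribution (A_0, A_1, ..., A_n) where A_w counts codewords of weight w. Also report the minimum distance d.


Weight distribution: A_0 = 1, A_2 = 3, A_4 = 3, A_6 = 1. Minimum distance d = 2.

Enumerate all 2^3 = 8 messages m ∈ F_2^3.
For each, compute codeword c = mG in F_2^7, then tally its weight.
  m = 000 → c = 0000000, weight = 0.
  m = 100 → c = 0010111, weight = 4.
  m = 010 → c = 1011111, weight = 6.
  m = 110 → c = 1001000, weight = 2.
  m = 001 → c = 1010000, weight = 2.
  m = 101 → c = 1000111, weight = 4.
  m = 011 → c = 0001111, weight = 4.
  m = 111 → c = 0011000, weight = 2.
Tally weights:
  weight 0: 1 codewords.
  weight 2: 3 codewords.
  weight 4: 3 codewords.
  weight 6: 1 codewords.
Minimum distance d = smallest w > 0 with A_w > 0 = 2.
Sanity: Σ A_w = 8 = 2^3 = 8 ✓.


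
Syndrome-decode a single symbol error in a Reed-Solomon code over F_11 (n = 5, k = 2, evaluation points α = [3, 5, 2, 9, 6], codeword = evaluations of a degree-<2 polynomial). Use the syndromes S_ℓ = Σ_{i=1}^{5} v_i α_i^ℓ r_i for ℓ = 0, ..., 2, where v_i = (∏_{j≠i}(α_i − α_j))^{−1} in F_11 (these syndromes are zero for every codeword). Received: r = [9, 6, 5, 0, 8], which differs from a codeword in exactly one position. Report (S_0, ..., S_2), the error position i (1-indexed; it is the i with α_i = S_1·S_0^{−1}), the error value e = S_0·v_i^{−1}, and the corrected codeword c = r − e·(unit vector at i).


S = (8, 4, 2), error at position 5, error magnitude e = 9, c = [9, 6, 5, 0, 10].

Step 1: column multipliers v_i = (∏_{j≠i}(α_i − α_j))^{−1} mod 11.
  i = 1 (α = 3): (3−5)(3−2)(3−9)(3−6) = (−2)·1·(−6)·(−3) = −36 ≡ 8, so v_1 = 8^{−1} = 7 (mod 11).
  i = 2 (α = 5): (5−3)(5−2)(5−9)(5−6) = 2·3·(−4)·(−1) = 24 ≡ 2, so v_2 = 2^{−1} = 6 (mod 11).
  i = 3 (α = 2): (2−3)(2−5)(2−9)(2−6) = (−1)·(−3)·(−7)·(−4) = 84 ≡ 7, so v_3 = 7^{−1} = 8 (mod 11).
  i = 4 (α = 9): (9−3)(9−5)(9−2)(9−6) = 6·4·7·3 = 504 ≡ 9, so v_4 = 9^{−1} = 5 (mod 11).
  i = 5 (α = 6): (6−3)(6−5)(6−2)(6−9) = 3·1·4·(−3) = −36 ≡ 8, so v_5 = 8^{−1} = 7 (mod 11).
  v = [7, 6, 8, 5, 7].
Step 2: syndromes of r = [9, 6, 5, 0, 8] (all sums mod 11).
  S_0 = Σ v_i r_i = 7·9 + 6·6 + 8·5 + 5·0 + 7·8 = 195 ≡ 8.
  S_1 = Σ v_i α_i r_i = 7·3·9 + 6·5·6 + 8·2·5 + 5·9·0 + 7·6·8 = 785 ≡ 4.
  α_i^2 mod 11 = [9, 3, 4, 4, 3].
  S_2 = Σ v_i α_i^2 r_i = 7·9·9 + 6·3·6 + 8·4·5 + 5·4·0 + 7·3·8 = 1003 ≡ 2.
  S = (8, 4, 2) ≠ 0, so r is not a codeword (an error is present).
Step 3: locate the error. For a single error e at position i, S_ℓ = v_i·e·α_i^ℓ, so α_err = S_1/S_0.
  S_0^{−1} = 8^{−1} = 7 (mod 11), so α_err = 4·7 = 28 ≡ 6 = α_5. Error position i = 5.
  Consistency check: S_2/S_1 = 2·3 = 6 ≡ 6 = α_err ✓ (single-error assumption holds).
Step 4: error magnitude e = S_0/v_5 = S_0·∏_{j≠5}(α_5 − α_j) = 8·8 = 64 ≡ 9 (mod 11).
Step 5: correct position 5: c_5 = r_5 − e = 8 − 9 ≡ 10 (mod 11). Hence c = [9, 6, 5, 0, 10].
  Check: interpolating c through the α_i gives m(x) = 8 + 4·x (degree < 2) with m(α_i) = c_i for every i, so c is indeed a codeword.


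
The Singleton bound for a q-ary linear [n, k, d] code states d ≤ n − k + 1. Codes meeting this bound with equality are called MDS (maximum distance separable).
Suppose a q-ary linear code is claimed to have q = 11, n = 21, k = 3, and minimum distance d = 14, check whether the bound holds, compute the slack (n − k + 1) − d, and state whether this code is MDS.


Singleton RHS = n − k + 1 = 19, slack = 5, bound satisfied, not MDS.

Singleton bound: d ≤ n − k + 1.
Here n = 21, k = 3, so n − k + 1 = 19.
Given d = 14, check d ≤ 19: YES.
Slack = (n − k + 1) − d = 5.
The code is NOT MDS (slack = 5 > 0).
Description: the claimed parameters are [21, 3, 14]_11; such a code would be non-MDS.


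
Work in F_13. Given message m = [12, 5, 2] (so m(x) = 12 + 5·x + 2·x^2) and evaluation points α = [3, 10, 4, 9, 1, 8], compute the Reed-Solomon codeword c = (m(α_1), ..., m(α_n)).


c = [6, 2, 12, 11, 6, 11]

Message polynomial: m(x) = 12 + 5·x + 2·x^2 (mod 13).
For each evaluation point α_i, compute m(α_i) mod 13:
  α_1 = 3: Horner steps 2 → 11 → 6, so m(3) = 6.
  α_2 = 10: Horner steps 2 → 12 → 2, so m(10) = 2.
  α_3 = 4: Horner steps 2 → 0 → 12, so m(4) = 12.
  α_4 = 9: Horner steps 2 → 10 → 11, so m(9) = 11.
  α_5 = 1: Horner steps 2 → 7 → 6, so m(1) = 6.
  α_6 = 8: Horner steps 2 → 8 → 11, so m(8) = 11.
Codeword c = [6, 2, 12, 11, 6, 11] ∈ F_13^6.


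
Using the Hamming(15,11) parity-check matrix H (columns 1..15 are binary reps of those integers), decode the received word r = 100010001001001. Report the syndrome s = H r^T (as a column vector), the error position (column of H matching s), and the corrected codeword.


s = (1, 1, 1, 0)^T, error position = 14, corrected codeword c = 100010001001011

Compute s = H r^T mod 2 one row at a time:
  s_1 = 0 + 1 + 0 + 0 + 1 + 0 + 0 + 1 = 3 ≡ 1 (mod 2).
  s_2 = 0 + 1 + 0 + 0 + 1 + 0 + 0 + 1 = 3 ≡ 1 (mod 2).
  s_3 = 0 + 0 + 0 + 0 + 0 + 0 + 0 + 1 = 1 ≡ 1 (mod 2).
  s_4 = 1 + 0 + 1 + 0 + 1 + 0 + 0 + 1 = 4 ≡ 0 (mod 2).
s = (1, 1, 1, 0)^T — this equals column 14 of H (binary 1110), so error is at position 14.
Correct: flip bit 14 of r = 100010001001001 to get c = 100010001001011.


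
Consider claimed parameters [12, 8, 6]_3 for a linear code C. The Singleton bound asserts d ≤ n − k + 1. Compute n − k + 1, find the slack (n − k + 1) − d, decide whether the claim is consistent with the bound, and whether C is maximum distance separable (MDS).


Singleton RHS = n − k + 1 = 5, slack = -1, bound violated (no such code; not MDS).

Singleton bound: d ≤ n − k + 1.
Here n = 12, k = 8, so n − k + 1 = 5.
Given d = 6, check d ≤ 5: NO.
Slack = (n − k + 1) − d = -1.
The slack is negative: d = 6 exceeds n − k + 1 = 5 by 1, so the Singleton bound is violated and no linear [12, 8, 6]_3 code can exist. In particular it is not MDS (MDS requires d = n − k + 1 exactly).
Description: the claimed parameters are [12, 8, 6]_3; such a code would be impossible (violates the Singleton bound).


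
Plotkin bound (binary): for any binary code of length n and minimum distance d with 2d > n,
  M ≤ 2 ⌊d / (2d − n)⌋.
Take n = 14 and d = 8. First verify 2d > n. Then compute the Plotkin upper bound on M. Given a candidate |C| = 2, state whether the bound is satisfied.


Plotkin bound M ≤ 8; given |C| = 2 ≤ bound (satisfied).

Check applicability: 2d = 16, n = 14.
2d − n = 2 > 0, so Plotkin applies.
Compute d/(2d−n) = 8/2 ≈ 4.0000.
⌊d/(2d−n)⌋ = 4.
Plotkin bound: M ≤ 2·4 = 8.
Given |C| = 2, check: satisfied.
This |C| is below the Plotkin bound.


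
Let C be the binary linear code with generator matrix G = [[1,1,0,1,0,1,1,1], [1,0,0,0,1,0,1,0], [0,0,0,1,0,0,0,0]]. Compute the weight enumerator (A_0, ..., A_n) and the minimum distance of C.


Weight distribution: A_0 = 1, A_1 = 1, A_3 = 1, A_4 = 2, A_5 = 2, A_6 = 1. Minimum distance d = 1.

Enumerate all 2^3 = 8 messages m ∈ F_2^3.
For each, compute codeword c = mG in F_2^8, then tally its weight.
  m = 000 → c = 00000000, weight = 0.
  m = 100 → c = 11010111, weight = 6.
  m = 010 → c = 10001010, weight = 3.
  m = 110 → c = 01011101, weight = 5.
  m = 001 → c = 00010000, weight = 1.
  m = 101 → c = 11000111, weight = 5.
  m = 011 → c = 10011010, weight = 4.
  m = 111 → c = 01001101, weight = 4.
Tally weights:
  weight 0: 1 codewords.
  weight 1: 1 codewords.
  weight 3: 1 codewords.
  weight 4: 2 codewords.
  weight 5: 2 codewords.
  weight 6: 1 codewords.
Minimum distance d = smallest w > 0 with A_w > 0 = 1.
Sanity: Σ A_w = 8 = 2^3 = 8 ✓.


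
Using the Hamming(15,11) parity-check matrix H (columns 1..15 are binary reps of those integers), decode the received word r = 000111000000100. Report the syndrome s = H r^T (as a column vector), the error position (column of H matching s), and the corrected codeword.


s = (1, 0, 1, 0)^T, error position = 10, corrected codeword c = 000111000100100

Compute s = H r^T mod 2 one row at a time:
  s_1 = 0 + 0 + 0 + 0 + 0 + 1 + 0 + 0 = 1 ≡ 1 (mod 2).
  s_2 = 1 + 1 + 1 + 0 + 0 + 1 + 0 + 0 = 4 ≡ 0 (mod 2).
  s_3 = 0 + 0 + 1 + 0 + 0 + 0 + 0 + 0 = 1 ≡ 1 (mod 2).
  s_4 = 0 + 0 + 1 + 0 + 0 + 0 + 1 + 0 = 2 ≡ 0 (mod 2).
s = (1, 0, 1, 0)^T — this equals column 10 of H (binary 1010), so error is at position 10.
Correct: flip bit 10 of r = 000111000000100 to get c = 000111000100100.


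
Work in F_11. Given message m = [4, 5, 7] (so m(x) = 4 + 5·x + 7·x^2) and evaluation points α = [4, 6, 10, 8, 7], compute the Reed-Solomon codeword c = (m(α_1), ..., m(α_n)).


c = [4, 0, 6, 8, 8]

Message polynomial: m(x) = 4 + 5·x + 7·x^2 (mod 11).
For each evaluation point α_i, compute m(α_i) mod 11:
  α_1 = 4: Horner steps 7 → 0 → 4, so m(4) = 4.
  α_2 = 6: Horner steps 7 → 3 → 0, so m(6) = 0.
  α_3 = 10: Horner steps 7 → 9 → 6, so m(10) = 6.
  α_4 = 8: Horner steps 7 → 6 → 8, so m(8) = 8.
  α_5 = 7: Horner steps 7 → 10 → 8, so m(7) = 8.
Codeword c = [4, 0, 6, 8, 8] ∈ F_11^5.


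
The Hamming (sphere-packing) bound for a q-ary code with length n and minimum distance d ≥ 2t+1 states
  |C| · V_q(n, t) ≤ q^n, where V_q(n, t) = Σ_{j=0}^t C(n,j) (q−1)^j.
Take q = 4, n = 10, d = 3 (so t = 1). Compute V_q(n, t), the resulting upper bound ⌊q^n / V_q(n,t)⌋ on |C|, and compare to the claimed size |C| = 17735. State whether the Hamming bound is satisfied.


V_q(n, t) = 31, q^n = 1048576, Hamming bound = 33825, |C| = 17735 ≤ bound (satisfied).

Step 1: Compute V_q(n, t) = Σ_{j=0}^1 C(n, j) (q−1)^j.
  j = 0: C(10,0)·(3)^0 = 1·1 = 1.
  j = 1: C(10,1)·(3)^1 = 10·3 = 30.
  V_q(n, t) = 1 + 30 = 31.
Step 2: q^n = 4^10 = 1048576.
Step 3: Hamming bound ⌊q^n / V_q(n,t)⌋ = ⌊1048576/31⌋ = 33825.
Step 4: Compare |C| = 17735 to 33825: satisfied.
The claimed |C| lies below the Hamming bound.


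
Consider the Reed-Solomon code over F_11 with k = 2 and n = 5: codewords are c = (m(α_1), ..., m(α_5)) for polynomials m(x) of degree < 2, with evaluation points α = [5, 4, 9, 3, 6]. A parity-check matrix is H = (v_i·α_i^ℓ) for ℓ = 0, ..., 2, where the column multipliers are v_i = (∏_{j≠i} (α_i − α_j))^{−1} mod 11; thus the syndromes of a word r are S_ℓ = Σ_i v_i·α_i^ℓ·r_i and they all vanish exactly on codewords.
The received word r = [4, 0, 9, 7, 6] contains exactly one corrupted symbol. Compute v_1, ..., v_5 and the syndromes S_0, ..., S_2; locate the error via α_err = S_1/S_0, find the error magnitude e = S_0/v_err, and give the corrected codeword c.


S = (5, 8, 4), error at position 5, error magnitude e = 9, c = [4, 0, 9, 7, 8].

Step 1: column multipliers v_i = (∏_{j≠i}(α_i − α_j))^{−1} mod 11.
  i = 1 (α = 5): (5−4)(5−9)(5−3)(5−6) = 1·(−4)·2·(−1) = 8 ≡ 8, so v_1 = 8^{−1} = 7 (mod 11).
  i = 2 (α = 4): (4−5)(4−9)(4−3)(4−6) = (−1)·(−5)·1·(−2) = −10 ≡ 1, so v_2 = 1^{−1} = 1 (mod 11).
  i = 3 (α = 9): (9−5)(9−4)(9−3)(9−6) = 4·5·6·3 = 360 ≡ 8, so v_3 = 8^{−1} = 7 (mod 11).
  i = 4 (α = 3): (3−5)(3−4)(3−9)(3−6) = (−2)·(−1)·(−6)·(−3) = 36 ≡ 3, so v_4 = 3^{−1} = 4 (mod 11).
  i = 5 (α = 6): (6−5)(6−4)(6−9)(6−3) = 1·2·(−3)·3 = −18 ≡ 4, so v_5 = 4^{−1} = 3 (mod 11).
  v = [7, 1, 7, 4, 3].
Step 2: syndromes of r = [4, 0, 9, 7, 6] (all sums mod 11).
  S_0 = Σ v_i r_i = 7·4 + 1·0 + 7·9 + 4·7 + 3·6 = 137 ≡ 5.
  S_1 = Σ v_i α_i r_i = 7·5·4 + 1·4·0 + 7·9·9 + 4·3·7 + 3·6·6 = 899 ≡ 8.
  α_i^2 mod 11 = [3, 5, 4, 9, 3].
  S_2 = Σ v_i α_i^2 r_i = 7·3·4 + 1·5·0 + 7·4·9 + 4·9·7 + 3·3·6 = 642 ≡ 4.
  S = (5, 8, 4) ≠ 0, so r is not a codeword (an error is present).
Step 3: locate the error. For a single error e at position i, S_ℓ = v_i·e·α_i^ℓ, so α_err = S_1/S_0.
  S_0^{−1} = 5^{−1} = 9 (mod 11), so α_err = 8·9 = 72 ≡ 6 = α_5. Error position i = 5.
  Consistency check: S_2/S_1 = 4·7 = 28 ≡ 6 = α_err ✓ (single-error assumption holds).
Step 4: error magnitude e = S_0/v_5 = S_0·∏_{j≠5}(α_5 − α_j) = 5·4 = 20 ≡ 9 (mod 11).
Step 5: correct position 5: c_5 = r_5 − e = 6 − 9 ≡ 8 (mod 11). Hence c = [4, 0, 9, 7, 8].
  Check: interpolating c through the α_i gives m(x) = 6 + 4·x (degree < 2) with m(α_i) = c_i for every i, so c is indeed a codeword.


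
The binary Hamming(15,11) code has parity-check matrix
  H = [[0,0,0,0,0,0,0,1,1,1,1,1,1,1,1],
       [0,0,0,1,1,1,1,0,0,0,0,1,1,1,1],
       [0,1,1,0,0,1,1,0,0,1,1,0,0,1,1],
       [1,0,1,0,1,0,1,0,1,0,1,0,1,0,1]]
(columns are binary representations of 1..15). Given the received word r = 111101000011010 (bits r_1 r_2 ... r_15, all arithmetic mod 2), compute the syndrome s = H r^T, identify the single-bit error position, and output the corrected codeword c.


s = (1, 0, 1, 1)^T, error position = 11, corrected codeword c = 111101000001010

Compute s = H r^T mod 2 one row at a time:
  s_1 = 0 + 0 + 0 + 1 + 1 + 0 + 1 + 0 = 3 ≡ 1 (mod 2).
  s_2 = 1 + 0 + 1 + 0 + 1 + 0 + 1 + 0 = 4 ≡ 0 (mod 2).
  s_3 = 1 + 1 + 1 + 0 + 0 + 1 + 1 + 0 = 5 ≡ 1 (mod 2).
  s_4 = 1 + 1 + 0 + 0 + 0 + 1 + 0 + 0 = 3 ≡ 1 (mod 2).
s = (1, 0, 1, 1)^T — this equals column 11 of H (binary 1011), so error is at position 11.
Correct: flip bit 11 of r = 111101000011010 to get c = 111101000001010.


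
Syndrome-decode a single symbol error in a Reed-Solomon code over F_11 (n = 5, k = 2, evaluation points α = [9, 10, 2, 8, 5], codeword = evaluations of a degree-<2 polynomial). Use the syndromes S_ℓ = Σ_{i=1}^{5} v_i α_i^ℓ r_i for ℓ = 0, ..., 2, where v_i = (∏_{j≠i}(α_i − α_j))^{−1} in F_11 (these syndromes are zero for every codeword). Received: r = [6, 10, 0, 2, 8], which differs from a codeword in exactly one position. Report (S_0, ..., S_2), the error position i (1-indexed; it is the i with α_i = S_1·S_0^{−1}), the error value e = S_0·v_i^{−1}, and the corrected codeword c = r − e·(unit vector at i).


S = (1, 5, 3), error at position 5, error magnitude e = 7, c = [6, 10, 0, 2, 1].

Step 1: column multipliers v_i = (∏_{j≠i}(α_i − α_j))^{−1} mod 11.
  i = 1 (α = 9): (9−10)(9−2)(9−8)(9−5) = (−1)·7·1·4 = −28 ≡ 5, so v_1 = 5^{−1} = 9 (mod 11).
  i = 2 (α = 10): (10−9)(10−2)(10−8)(10−5) = 1·8·2·5 = 80 ≡ 3, so v_2 = 3^{−1} = 4 (mod 11).
  i = 3 (α = 2): (2−9)(2−10)(2−8)(2−5) = (−7)·(−8)·(−6)·(−3) = 1008 ≡ 7, so v_3 = 7^{−1} = 8 (mod 11).
  i = 4 (α = 8): (8−9)(8−10)(8−2)(8−5) = (−1)·(−2)·6·3 = 36 ≡ 3, so v_4 = 3^{−1} = 4 (mod 11).
  i = 5 (α = 5): (5−9)(5−10)(5−2)(5−8) = (−4)·(−5)·3·(−3) = −180 ≡ 7, so v_5 = 7^{−1} = 8 (mod 11).
  v = [9, 4, 8, 4, 8].
Step 2: syndromes of r = [6, 10, 0, 2, 8] (all sums mod 11).
  S_0 = Σ v_i r_i = 9·6 + 4·10 + 8·0 + 4·2 + 8·8 = 166 ≡ 1.
  S_1 = Σ v_i α_i r_i = 9·9·6 + 4·10·10 + 8·2·0 + 4·8·2 + 8·5·8 = 1270 ≡ 5.
  α_i^2 mod 11 = [4, 1, 4, 9, 3].
  S_2 = Σ v_i α_i^2 r_i = 9·4·6 + 4·1·10 + 8·4·0 + 4·9·2 + 8·3·8 = 520 ≡ 3.
  S = (1, 5, 3) ≠ 0, so r is not a codeword (an error is present).
Step 3: locate the error. For a single error e at position i, S_ℓ = v_i·e·α_i^ℓ, so α_err = S_1/S_0.
  S_0^{−1} = 1^{−1} = 1 (mod 11), so α_err = 5·1 = 5 ≡ 5 = α_5. Error position i = 5.
  Consistency check: S_2/S_1 = 3·9 = 27 ≡ 5 = α_err ✓ (single-error assumption holds).
Step 4: error magnitude e = S_0/v_5 = S_0·∏_{j≠5}(α_5 − α_j) = 1·7 = 7 ≡ 7 (mod 11).
Step 5: correct position 5: c_5 = r_5 − e = 8 − 7 ≡ 1 (mod 11). Hence c = [6, 10, 0, 2, 1].
  Check: interpolating c through the α_i gives m(x) = 3 + 4·x (degree < 2) with m(α_i) = c_i for every i, so c is indeed a codeword.


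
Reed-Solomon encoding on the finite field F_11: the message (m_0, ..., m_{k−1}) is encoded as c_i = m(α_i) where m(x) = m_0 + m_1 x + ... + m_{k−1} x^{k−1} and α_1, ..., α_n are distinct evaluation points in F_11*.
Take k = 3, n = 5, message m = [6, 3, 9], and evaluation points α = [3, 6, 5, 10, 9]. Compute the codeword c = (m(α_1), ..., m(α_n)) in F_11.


c = [8, 7, 4, 1, 3]

Message polynomial: m(x) = 6 + 3·x + 9·x^2 (mod 11).
For each evaluation point α_i, compute m(α_i) mod 11:
  α_1 = 3: Horner steps 9 → 8 → 8, so m(3) = 8.
  α_2 = 6: Horner steps 9 → 2 → 7, so m(6) = 7.
  α_3 = 5: Horner steps 9 → 4 → 4, so m(5) = 4.
  α_4 = 10: Horner steps 9 → 5 → 1, so m(10) = 1.
  α_5 = 9: Horner steps 9 → 7 → 3, so m(9) = 3.
Codeword c = [8, 7, 4, 1, 3] ∈ F_11^5.


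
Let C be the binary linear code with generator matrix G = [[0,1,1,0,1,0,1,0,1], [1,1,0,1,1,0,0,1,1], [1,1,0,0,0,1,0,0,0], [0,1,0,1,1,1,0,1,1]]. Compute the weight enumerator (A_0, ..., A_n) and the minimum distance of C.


Weight distribution: A_0 = 1, A_1 = 1, A_2 = 1, A_3 = 1, A_4 = 1, A_5 = 5, A_6 = 5, A_7 = 1. Minimum distance d = 1.

Enumerate all 2^4 = 16 messages m ∈ F_2^4.
For each, compute codeword c = mG in F_2^9, then tally its weight.
  m = 0000 → c = 000000000, weight = 0.
  m = 1000 → c = 011010101, weight = 5.
  m = 0100 → c = 110110011, weight = 6.
  m = 1100 → c = 101100110, weight = 5.
  m = 0010 → c = 110001000, weight = 3.
  m = 1010 → c = 101011101, weight = 6.
  m = 0110 → c = 000111011, weight = 5.
  m = 1110 → c = 011101110, weight = 6.
  m = 0001 → c = 010111011, weight = 6.
  m = 1001 → c = 001101110, weight = 5.
  m = 0101 → c = 100001000, weight = 2.
  m = 1101 → c = 111011101, weight = 7.
  m = 0011 → c = 100110011, weight = 5.
  m = 1011 → c = 111100110, weight = 6.
  m = 0111 → c = 010000000, weight = 1.
  m = 1111 → c = 001010101, weight = 4.
Tally weights:
  weight 0: 1 codewords.
  weight 1: 1 codewords.
  weight 2: 1 codewords.
  weight 3: 1 codewords.
  weight 4: 1 codewords.
  weight 5: 5 codewords.
  weight 6: 5 codewords.
  weight 7: 1 codewords.
Minimum distance d = smallest w > 0 with A_w > 0 = 1.
Sanity: Σ A_w = 16 = 2^4 = 16 ✓.


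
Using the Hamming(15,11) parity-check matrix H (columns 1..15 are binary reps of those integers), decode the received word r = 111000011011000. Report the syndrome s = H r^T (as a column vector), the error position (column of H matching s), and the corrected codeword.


s = (0, 1, 1, 0)^T, error position = 6, corrected codeword c = 111001011011000

Compute s = H r^T mod 2 one row at a time:
  s_1 = 1 + 1 + 0 + 1 + 1 + 0 + 0 + 0 = 4 ≡ 0 (mod 2).
  s_2 = 0 + 0 + 0 + 0 + 1 + 0 + 0 + 0 = 1 ≡ 1 (mod 2).
  s_3 = 1 + 1 + 0 + 0 + 0 + 1 + 0 + 0 = 3 ≡ 1 (mod 2).
  s_4 = 1 + 1 + 0 + 0 + 1 + 1 + 0 + 0 = 4 ≡ 0 (mod 2).
s = (0, 1, 1, 0)^T — this equals column 6 of H (binary 0110), so error is at position 6.
Correct: flip bit 6 of r = 111000011011000 to get c = 111001011011000.


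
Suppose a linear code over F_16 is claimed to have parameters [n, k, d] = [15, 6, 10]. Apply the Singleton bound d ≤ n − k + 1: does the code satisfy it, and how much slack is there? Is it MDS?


Singleton RHS = n − k + 1 = 10, slack = 0, bound satisfied, MDS.

Singleton bound: d ≤ n − k + 1.
Here n = 15, k = 6, so n − k + 1 = 10.
Given d = 10, check d ≤ 10: YES.
Slack = (n − k + 1) − d = 0.
The code is MDS (slack = 0).
Description: the claimed parameters are [15, 6, 10]_16; such a code would be MDS (meets Singleton bound).


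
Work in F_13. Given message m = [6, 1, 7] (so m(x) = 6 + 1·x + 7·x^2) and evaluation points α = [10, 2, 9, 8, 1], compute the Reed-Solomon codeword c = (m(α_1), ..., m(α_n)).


c = [1, 10, 10, 7, 1]

Message polynomial: m(x) = 6 + 1·x + 7·x^2 (mod 13).
For each evaluation point α_i, compute m(α_i) mod 13:
  α_1 = 10: Horner steps 7 → 6 → 1, so m(10) = 1.
  α_2 = 2: Horner steps 7 → 2 → 10, so m(2) = 10.
  α_3 = 9: Horner steps 7 → 12 → 10, so m(9) = 10.
  α_4 = 8: Horner steps 7 → 5 → 7, so m(8) = 7.
  α_5 = 1: Horner steps 7 → 8 → 1, so m(1) = 1.
Codeword c = [1, 10, 10, 7, 1] ∈ F_13^5.


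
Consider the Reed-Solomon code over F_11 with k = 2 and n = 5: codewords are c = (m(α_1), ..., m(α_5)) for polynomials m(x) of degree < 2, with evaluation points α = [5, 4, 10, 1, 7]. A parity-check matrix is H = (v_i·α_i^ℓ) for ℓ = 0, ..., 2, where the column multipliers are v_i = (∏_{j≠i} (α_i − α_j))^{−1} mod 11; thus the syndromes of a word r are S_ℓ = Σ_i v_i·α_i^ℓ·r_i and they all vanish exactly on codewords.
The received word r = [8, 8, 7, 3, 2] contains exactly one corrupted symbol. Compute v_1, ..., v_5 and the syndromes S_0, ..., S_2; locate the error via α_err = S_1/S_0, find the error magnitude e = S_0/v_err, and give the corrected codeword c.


S = (5, 3, 4), error at position 1, error magnitude e = 2, c = [6, 8, 7, 3, 2].

Step 1: column multipliers v_i = (∏_{j≠i}(α_i − α_j))^{−1} mod 11.
  i = 1 (α = 5): (5−4)(5−10)(5−1)(5−7) = 1·(−5)·4·(−2) = 40 ≡ 7, so v_1 = 7^{−1} = 8 (mod 11).
  i = 2 (α = 4): (4−5)(4−10)(4−1)(4−7) = (−1)·(−6)·3·(−3) = −54 ≡ 1, so v_2 = 1^{−1} = 1 (mod 11).
  i = 3 (α = 10): (10−5)(10−4)(10−1)(10−7) = 5·6·9·3 = 810 ≡ 7, so v_3 = 7^{−1} = 8 (mod 11).
  i = 4 (α = 1): (1−5)(1−4)(1−10)(1−7) = (−4)·(−3)·(−9)·(−6) = 648 ≡ 10, so v_4 = 10^{−1} = 10 (mod 11).
  i = 5 (α = 7): (7−5)(7−4)(7−10)(7−1) = 2·3·(−3)·6 = −108 ≡ 2, so v_5 = 2^{−1} = 6 (mod 11).
  v = [8, 1, 8, 10, 6].
Step 2: syndromes of r = [8, 8, 7, 3, 2] (all sums mod 11).
  S_0 = Σ v_i r_i = 8·8 + 1·8 + 8·7 + 10·3 + 6·2 = 170 ≡ 5.
  S_1 = Σ v_i α_i r_i = 8·5·8 + 1·4·8 + 8·10·7 + 10·1·3 + 6·7·2 = 1026 ≡ 3.
  α_i^2 mod 11 = [3, 5, 1, 1, 5].
  S_2 = Σ v_i α_i^2 r_i = 8·3·8 + 1·5·8 + 8·1·7 + 10·1·3 + 6·5·2 = 378 ≡ 4.
  S = (5, 3, 4) ≠ 0, so r is not a codeword (an error is present).
Step 3: locate the error. For a single error e at position i, S_ℓ = v_i·e·α_i^ℓ, so α_err = S_1/S_0.
  S_0^{−1} = 5^{−1} = 9 (mod 11), so α_err = 3·9 = 27 ≡ 5 = α_1. Error position i = 1.
  Consistency check: S_2/S_1 = 4·4 = 16 ≡ 5 = α_err ✓ (single-error assumption holds).
Step 4: error magnitude e = S_0/v_1 = S_0·∏_{j≠1}(α_1 − α_j) = 5·7 = 35 ≡ 2 (mod 11).
Step 5: correct position 1: c_1 = r_1 − e = 8 − 2 ≡ 6 (mod 11). Hence c = [6, 8, 7, 3, 2].
  Check: interpolating c through the α_i gives m(x) = 5 + 9·x (degree < 2) with m(α_i) = c_i for every i, so c is indeed a codeword.


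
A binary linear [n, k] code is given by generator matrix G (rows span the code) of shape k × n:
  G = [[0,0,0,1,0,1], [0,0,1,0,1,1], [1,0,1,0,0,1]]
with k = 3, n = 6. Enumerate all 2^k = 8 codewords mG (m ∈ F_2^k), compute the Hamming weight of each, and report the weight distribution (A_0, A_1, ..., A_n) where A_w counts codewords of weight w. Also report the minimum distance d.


Weight distribution: A_0 = 1, A_2 = 2, A_3 = 4, A_4 = 1. Minimum distance d = 2.

Enumerate all 2^3 = 8 messages m ∈ F_2^3.
For each, compute codeword c = mG in F_2^6, then tally its weight.
  m = 000 → c = 000000, weight = 0.
  m = 100 → c = 000101, weight = 2.
  m = 010 → c = 001011, weight = 3.
  m = 110 → c = 001110, weight = 3.
  m = 001 → c = 101001, weight = 3.
  m = 101 → c = 101100, weight = 3.
  m = 011 → c = 100010, weight = 2.
  m = 111 → c = 100111, weight = 4.
Tally weights:
  weight 0: 1 codewords.
  weight 2: 2 codewords.
  weight 3: 4 codewords.
  weight 4: 1 codewords.
Minimum distance d = smallest w > 0 with A_w > 0 = 2.
Sanity: Σ A_w = 8 = 2^3 = 8 ✓.


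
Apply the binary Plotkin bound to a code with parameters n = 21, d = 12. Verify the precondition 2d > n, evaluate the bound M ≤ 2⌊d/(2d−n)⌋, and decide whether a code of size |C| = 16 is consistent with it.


Plotkin bound M ≤ 8; given |C| = 16 > bound (violated).

Check applicability: 2d = 24, n = 21.
2d − n = 3 > 0, so Plotkin applies.
Compute d/(2d−n) = 12/3 ≈ 4.0000.
⌊d/(2d−n)⌋ = 4.
Plotkin bound: M ≤ 2·4 = 8.
Given |C| = 16, check: VIOLATED.
This |C| is above the Plotkin bound, so no binary code with n = 21, d = 12 and 16 codewords exists.


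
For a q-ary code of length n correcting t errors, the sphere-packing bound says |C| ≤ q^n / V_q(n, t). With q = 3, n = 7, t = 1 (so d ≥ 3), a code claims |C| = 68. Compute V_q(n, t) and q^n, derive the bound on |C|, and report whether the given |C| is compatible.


V_q(n, t) = 15, q^n = 2187, Hamming bound = 145, |C| = 68 ≤ bound (satisfied).

Step 1: Compute V_q(n, t) = Σ_{j=0}^1 C(n, j) (q−1)^j.
  j = 0: C(7,0)·(2)^0 = 1·1 = 1.
  j = 1: C(7,1)·(2)^1 = 7·2 = 14.
  V_q(n, t) = 1 + 14 = 15.
Step 2: q^n = 3^7 = 2187.
Step 3: Hamming bound ⌊q^n / V_q(n,t)⌋ = ⌊2187/15⌋ = 145.
Step 4: Compare |C| = 68 to 145: satisfied.
The claimed |C| lies below the Hamming bound.


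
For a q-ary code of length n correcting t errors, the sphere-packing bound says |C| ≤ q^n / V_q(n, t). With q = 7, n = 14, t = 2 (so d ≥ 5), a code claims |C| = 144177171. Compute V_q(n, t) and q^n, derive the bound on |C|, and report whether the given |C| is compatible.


V_q(n, t) = 3361, q^n = 678223072849, Hamming bound = 201792047, |C| = 144177171 ≤ bound (satisfied).

Step 1: Compute V_q(n, t) = Σ_{j=0}^2 C(n, j) (q−1)^j.
  j = 0: C(14,0)·(6)^0 = 1·1 = 1.
  j = 1: C(14,1)·(6)^1 = 14·6 = 84.
  j = 2: C(14,2)·(6)^2 = 91·36 = 3276.
  V_q(n, t) = 1 + 84 + 3276 = 3361.
Step 2: q^n = 7^14 = 678223072849.
Step 3: Hamming bound ⌊q^n / V_q(n,t)⌋ = ⌊678223072849/3361⌋ = 201792047.
Step 4: Compare |C| = 144177171 to 201792047: satisfied.
The claimed |C| lies below the Hamming bound.


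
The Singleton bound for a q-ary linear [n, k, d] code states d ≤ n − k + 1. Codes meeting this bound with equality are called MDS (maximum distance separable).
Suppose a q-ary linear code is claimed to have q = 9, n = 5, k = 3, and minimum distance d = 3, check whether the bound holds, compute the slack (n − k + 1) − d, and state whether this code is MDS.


Singleton RHS = n − k + 1 = 3, slack = 0, bound satisfied, MDS.

Singleton bound: d ≤ n − k + 1.
Here n = 5, k = 3, so n − k + 1 = 3.
Given d = 3, check d ≤ 3: YES.
Slack = (n − k + 1) − d = 0.
The code is MDS (slack = 0).
Description: the claimed parameters are [5, 3, 3]_9; such a code would be MDS (meets Singleton bound).


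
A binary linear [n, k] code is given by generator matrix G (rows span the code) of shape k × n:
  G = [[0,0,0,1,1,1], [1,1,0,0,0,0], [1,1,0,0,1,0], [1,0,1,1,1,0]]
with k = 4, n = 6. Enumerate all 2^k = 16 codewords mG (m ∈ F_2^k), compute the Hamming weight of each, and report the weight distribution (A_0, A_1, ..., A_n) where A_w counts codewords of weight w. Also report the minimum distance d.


Weight distribution: A_0 = 1, A_1 = 1, A_2 = 2, A_3 = 6, A_4 = 5, A_5 = 1. Minimum distance d = 1.

Enumerate all 2^4 = 16 messages m ∈ F_2^4.
For each, compute codeword c = mG in F_2^6, then tally its weight.
  m = 0000 → c = 000000, weight = 0.
  m = 1000 → c = 000111, weight = 3.
  m = 0100 → c = 110000, weight = 2.
  m = 1100 → c = 110111, weight = 5.
  m = 0010 → c = 110010, weight = 3.
  m = 1010 → c = 110101, weight = 4.
  m = 0110 → c = 000010, weight = 1.
  m = 1110 → c = 000101, weight = 2.
  m = 0001 → c = 101110, weight = 4.
  m = 1001 → c = 101001, weight = 3.
  m = 0101 → c = 011110, weight = 4.
  m = 1101 → c = 011001, weight = 3.
  m = 0011 → c = 011100, weight = 3.
  m = 1011 → c = 011011, weight = 4.
  m = 0111 → c = 101100, weight = 3.
  m = 1111 → c = 101011, weight = 4.
Tally weights:
  weight 0: 1 codewords.
  weight 1: 1 codewords.
  weight 2: 2 codewords.
  weight 3: 6 codewords.
  weight 4: 5 codewords.
  weight 5: 1 codewords.
Minimum distance d = smallest w > 0 with A_w > 0 = 1.
Sanity: Σ A_w = 16 = 2^4 = 16 ✓.


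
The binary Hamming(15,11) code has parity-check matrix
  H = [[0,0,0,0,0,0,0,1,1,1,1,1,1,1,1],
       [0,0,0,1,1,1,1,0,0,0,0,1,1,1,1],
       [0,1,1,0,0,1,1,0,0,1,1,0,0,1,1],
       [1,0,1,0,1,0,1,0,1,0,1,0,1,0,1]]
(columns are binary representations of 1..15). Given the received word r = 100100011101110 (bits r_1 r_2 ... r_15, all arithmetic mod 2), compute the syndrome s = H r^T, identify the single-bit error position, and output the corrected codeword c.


s = (0, 0, 0, 1)^T, error position = 1, corrected codeword c = 000100011101110

Compute s = H r^T mod 2 one row at a time:
  s_1 = 1 + 1 + 1 + 0 + 1 + 1 + 1 + 0 = 6 ≡ 0 (mod 2).
  s_2 = 1 + 0 + 0 + 0 + 1 + 1 + 1 + 0 = 4 ≡ 0 (mod 2).
  s_3 = 0 + 0 + 0 + 0 + 1 + 0 + 1 + 0 = 2 ≡ 0 (mod 2).
  s_4 = 1 + 0 + 0 + 0 + 1 + 0 + 1 + 0 = 3 ≡ 1 (mod 2).
s = (0, 0, 0, 1)^T — this equals column 1 of H (binary 0001), so error is at position 1.
Correct: flip bit 1 of r = 100100011101110 to get c = 000100011101110.


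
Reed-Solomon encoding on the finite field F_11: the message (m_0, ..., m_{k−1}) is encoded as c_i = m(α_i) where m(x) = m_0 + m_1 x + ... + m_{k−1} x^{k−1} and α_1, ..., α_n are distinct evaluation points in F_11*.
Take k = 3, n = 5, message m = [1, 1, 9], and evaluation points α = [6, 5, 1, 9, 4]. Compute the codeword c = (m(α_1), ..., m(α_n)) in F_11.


c = [1, 0, 0, 2, 6]

Message polynomial: m(x) = 1 + 1·x + 9·x^2 (mod 11).
For each evaluation point α_i, compute m(α_i) mod 11:
  α_1 = 6: Horner steps 9 → 0 → 1, so m(6) = 1.
  α_2 = 5: Horner steps 9 → 2 → 0, so m(5) = 0.
  α_3 = 1: Horner steps 9 → 10 → 0, so m(1) = 0.
  α_4 = 9: Horner steps 9 → 5 → 2, so m(9) = 2.
  α_5 = 4: Horner steps 9 → 4 → 6, so m(4) = 6.
Codeword c = [1, 0, 0, 2, 6] ∈ F_11^5.
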